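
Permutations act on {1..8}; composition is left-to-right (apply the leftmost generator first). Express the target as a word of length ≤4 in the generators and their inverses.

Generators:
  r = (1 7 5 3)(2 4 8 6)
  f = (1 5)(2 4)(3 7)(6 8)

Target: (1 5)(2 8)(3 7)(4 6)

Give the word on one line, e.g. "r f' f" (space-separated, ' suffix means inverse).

r' r'

  after r': (1 3 5 7)(2 6 8 4)
  after r': (1 5)(2 8)(3 7)(4 6)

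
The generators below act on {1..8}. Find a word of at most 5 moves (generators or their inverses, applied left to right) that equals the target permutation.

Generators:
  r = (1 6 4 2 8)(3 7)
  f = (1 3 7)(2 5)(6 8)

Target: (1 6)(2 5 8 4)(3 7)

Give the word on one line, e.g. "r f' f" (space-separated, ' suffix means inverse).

f f f r

  after f: (1 3 7)(2 5)(6 8)
  after f: (1 7 3)
  after f: (2 5)(6 8)
  after r: (1 6)(2 5 8 4)(3 7)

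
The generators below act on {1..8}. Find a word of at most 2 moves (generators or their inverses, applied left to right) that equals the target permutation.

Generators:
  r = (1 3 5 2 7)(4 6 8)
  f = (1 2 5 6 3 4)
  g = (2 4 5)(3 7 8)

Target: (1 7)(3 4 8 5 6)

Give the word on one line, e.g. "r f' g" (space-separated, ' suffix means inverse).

r' f'

  after r': (1 7 2 5 3)(4 8 6)
  after f': (1 7)(3 4 8 5 6)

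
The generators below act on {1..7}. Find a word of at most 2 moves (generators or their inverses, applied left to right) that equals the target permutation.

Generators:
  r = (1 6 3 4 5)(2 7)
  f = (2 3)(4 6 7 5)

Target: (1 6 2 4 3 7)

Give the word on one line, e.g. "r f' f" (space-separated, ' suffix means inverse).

  after f: (2 3)(4 6 7 5)
  after r: (1 6 2 4 3 7)

f r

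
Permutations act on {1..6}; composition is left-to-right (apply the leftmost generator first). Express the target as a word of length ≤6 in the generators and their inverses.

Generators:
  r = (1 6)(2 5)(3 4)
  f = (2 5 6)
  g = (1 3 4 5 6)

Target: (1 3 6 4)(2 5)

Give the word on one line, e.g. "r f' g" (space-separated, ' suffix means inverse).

r' f r g' g'

  after r': (1 6)(2 5)(3 4)
  after f: (1 2 6)(3 4)
  after r: (1 5 2)
  after g': (1 4 3)(2 6 5)
  after g': (1 3 6 4)(2 5)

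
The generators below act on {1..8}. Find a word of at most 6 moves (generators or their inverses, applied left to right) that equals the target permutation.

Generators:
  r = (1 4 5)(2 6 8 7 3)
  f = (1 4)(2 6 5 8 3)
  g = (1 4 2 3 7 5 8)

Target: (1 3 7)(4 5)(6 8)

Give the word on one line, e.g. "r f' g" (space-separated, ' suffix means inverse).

r' r' f' g' f

  after r': (1 5 4)(2 3 7 8 6)
  after r': (1 4 5)(2 7 6 3 8)
  after f': (2 7)(3 5 4 6 8)
  after g': (1 8 2 3 7 4 6 5)
  after f: (1 3 7)(4 5)(6 8)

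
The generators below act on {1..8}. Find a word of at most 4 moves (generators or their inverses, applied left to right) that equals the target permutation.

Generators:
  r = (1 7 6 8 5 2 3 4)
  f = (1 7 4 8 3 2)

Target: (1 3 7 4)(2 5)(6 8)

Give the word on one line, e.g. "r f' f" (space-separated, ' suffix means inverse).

r' f f

  after r': (1 4 3 2 5 8 6 7)
  after f: (1 8 6 4 2 5 3)
  after f: (1 3 7 4)(2 5)(6 8)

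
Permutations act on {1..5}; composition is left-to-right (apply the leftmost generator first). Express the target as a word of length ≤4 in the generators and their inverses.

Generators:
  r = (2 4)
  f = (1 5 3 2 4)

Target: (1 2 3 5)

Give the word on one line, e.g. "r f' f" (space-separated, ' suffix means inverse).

  after f': (1 4 2 3 5)
  after r: (1 2 3 5)
  after r: (1 4 2 3 5)
  after r: (1 2 3 5)

f' r r r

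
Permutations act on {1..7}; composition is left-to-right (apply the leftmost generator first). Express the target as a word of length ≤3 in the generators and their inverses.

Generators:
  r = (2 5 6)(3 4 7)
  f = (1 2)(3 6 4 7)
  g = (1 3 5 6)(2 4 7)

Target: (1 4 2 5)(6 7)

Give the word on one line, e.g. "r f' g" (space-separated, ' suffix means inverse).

f g' g'

  after f: (1 2)(3 6 4 7)
  after g': (1 7)(2 6)(3 5)
  after g': (1 4 2 5)(6 7)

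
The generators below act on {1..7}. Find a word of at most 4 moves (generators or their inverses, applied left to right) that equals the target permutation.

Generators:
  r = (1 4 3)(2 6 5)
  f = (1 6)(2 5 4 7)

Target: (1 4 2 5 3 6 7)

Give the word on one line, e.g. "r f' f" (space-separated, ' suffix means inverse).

  after f: (1 6)(2 5 4 7)
  after r: (1 5 3)(4 7 6)
  after f: (1 4 2 5 3 6 7)

f r f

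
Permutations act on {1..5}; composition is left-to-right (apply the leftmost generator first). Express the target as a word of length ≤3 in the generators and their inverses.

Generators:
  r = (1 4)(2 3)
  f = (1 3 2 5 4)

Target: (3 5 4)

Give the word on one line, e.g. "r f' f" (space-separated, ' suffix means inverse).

r f

  after r: (1 4)(2 3)
  after f: (3 5 4)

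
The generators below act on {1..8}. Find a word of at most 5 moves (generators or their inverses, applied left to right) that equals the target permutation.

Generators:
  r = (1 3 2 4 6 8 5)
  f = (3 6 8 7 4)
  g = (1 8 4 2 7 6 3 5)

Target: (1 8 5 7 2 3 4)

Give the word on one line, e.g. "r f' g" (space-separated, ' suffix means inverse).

  after g': (1 5 3 6 7 2 4 8)
  after r: (2 6 7 4 5)(3 8)
  after g: (1 8 5 7 2 3 4)

g' r g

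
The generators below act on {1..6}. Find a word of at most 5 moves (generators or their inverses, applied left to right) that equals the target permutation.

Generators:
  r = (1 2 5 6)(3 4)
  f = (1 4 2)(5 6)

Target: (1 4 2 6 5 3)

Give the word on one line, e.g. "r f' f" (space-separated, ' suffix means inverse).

  after r': (1 6 5 2)(3 4)
  after f: (1 5)(2 4 3)
  after f: (1 6 5 4 3)
  after r: (2 5 3)
  after f: (1 4 2 6 5 3)

r' f f r f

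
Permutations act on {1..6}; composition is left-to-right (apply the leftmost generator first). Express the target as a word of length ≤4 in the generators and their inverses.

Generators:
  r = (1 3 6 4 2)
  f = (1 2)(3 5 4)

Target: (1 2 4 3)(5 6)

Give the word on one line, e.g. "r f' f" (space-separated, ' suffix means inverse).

f' r f'

  after f': (1 2)(3 4 5)
  after r: (2 3)(4 5 6)
  after f': (1 2 4 3)(5 6)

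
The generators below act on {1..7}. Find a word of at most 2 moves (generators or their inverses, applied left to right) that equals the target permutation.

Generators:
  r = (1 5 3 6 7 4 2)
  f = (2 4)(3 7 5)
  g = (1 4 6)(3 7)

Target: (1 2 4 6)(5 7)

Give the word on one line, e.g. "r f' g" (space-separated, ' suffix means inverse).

  after g: (1 4 6)(3 7)
  after f': (1 2 4 6)(5 7)

g f'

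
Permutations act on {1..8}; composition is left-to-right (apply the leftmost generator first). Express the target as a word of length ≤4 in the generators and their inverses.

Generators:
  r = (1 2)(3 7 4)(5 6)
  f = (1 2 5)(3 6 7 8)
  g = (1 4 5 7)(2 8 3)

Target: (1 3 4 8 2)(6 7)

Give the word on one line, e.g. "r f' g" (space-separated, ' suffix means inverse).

f f r f'

  after f: (1 2 5)(3 6 7 8)
  after f: (1 5 2)(3 7)(6 8)
  after r: (1 6 8 5)(3 4)
  after f': (1 3 4 8 2)(6 7)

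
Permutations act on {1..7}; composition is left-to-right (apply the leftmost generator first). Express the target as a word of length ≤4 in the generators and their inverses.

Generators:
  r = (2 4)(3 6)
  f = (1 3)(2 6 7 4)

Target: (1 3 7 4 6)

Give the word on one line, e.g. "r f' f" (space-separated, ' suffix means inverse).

  after r': (2 4)(3 6)
  after f: (1 3 7 4 6)

r' f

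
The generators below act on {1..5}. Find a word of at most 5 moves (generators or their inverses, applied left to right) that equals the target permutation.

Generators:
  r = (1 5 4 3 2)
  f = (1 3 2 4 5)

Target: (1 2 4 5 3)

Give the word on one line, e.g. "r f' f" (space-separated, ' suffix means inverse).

  after f: (1 3 2 4 5)
  after r': (1 4)(2 5)
  after f': (1 2 4 5 3)

f r' f'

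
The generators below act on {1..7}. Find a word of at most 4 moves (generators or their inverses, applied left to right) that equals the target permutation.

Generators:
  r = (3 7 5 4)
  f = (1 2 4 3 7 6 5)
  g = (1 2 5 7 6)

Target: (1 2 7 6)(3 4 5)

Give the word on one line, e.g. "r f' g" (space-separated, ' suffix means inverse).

  after g: (1 2 5 7 6)
  after r': (1 2 7 6)(3 4 5)

g r'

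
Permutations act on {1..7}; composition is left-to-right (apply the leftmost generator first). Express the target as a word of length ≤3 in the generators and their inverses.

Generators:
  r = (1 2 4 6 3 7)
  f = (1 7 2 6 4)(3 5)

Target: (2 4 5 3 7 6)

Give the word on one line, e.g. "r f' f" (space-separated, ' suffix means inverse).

  after r: (1 2 4 6 3 7)
  after r: (1 4 3)(2 6 7)
  after f: (2 4 5 3 7 6)

r r f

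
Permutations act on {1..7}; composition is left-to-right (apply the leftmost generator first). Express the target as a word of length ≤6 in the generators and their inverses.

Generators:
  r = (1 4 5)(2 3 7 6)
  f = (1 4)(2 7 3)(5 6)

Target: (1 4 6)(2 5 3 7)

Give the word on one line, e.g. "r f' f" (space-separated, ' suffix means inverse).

f f f r' f

  after f: (1 4)(2 7 3)(5 6)
  after f: (2 3 7)
  after f: (1 4)(5 6)
  after r': (2 6 4 5 7 3)
  after f: (1 4 6)(2 5 3 7)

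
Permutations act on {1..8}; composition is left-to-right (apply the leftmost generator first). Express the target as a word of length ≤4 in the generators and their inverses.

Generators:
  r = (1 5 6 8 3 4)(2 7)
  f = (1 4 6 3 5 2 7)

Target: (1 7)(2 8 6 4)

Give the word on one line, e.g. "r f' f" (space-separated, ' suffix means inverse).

f' f' r'

  after f': (1 7 2 5 3 6 4)
  after f': (1 2 3 4 7 5 6)
  after r': (1 7)(2 8 6 4)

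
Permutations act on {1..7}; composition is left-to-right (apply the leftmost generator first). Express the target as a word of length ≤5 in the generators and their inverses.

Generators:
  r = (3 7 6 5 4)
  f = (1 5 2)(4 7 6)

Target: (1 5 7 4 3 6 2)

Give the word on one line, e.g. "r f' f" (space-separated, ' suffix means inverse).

  after r: (3 7 6 5 4)
  after f': (1 2 5 6)(3 4)
  after f': (1 5 7 4 3 6 2)

r f' f'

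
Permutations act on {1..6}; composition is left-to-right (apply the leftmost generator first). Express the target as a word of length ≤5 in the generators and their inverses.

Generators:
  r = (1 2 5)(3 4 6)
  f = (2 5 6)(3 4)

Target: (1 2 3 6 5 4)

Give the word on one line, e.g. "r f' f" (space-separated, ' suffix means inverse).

f f r f r'

  after f: (2 5 6)(3 4)
  after f: (2 6 5)
  after r: (1 2 3 4 6)
  after f: (1 5 6)(2 4)
  after r': (1 2 3 6 5 4)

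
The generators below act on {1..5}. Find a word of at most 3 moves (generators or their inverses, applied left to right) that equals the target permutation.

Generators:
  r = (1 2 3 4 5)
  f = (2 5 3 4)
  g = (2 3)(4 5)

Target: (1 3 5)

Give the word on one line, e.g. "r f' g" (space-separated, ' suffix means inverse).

  after r: (1 2 3 4 5)
  after g': (1 3 5)

r g'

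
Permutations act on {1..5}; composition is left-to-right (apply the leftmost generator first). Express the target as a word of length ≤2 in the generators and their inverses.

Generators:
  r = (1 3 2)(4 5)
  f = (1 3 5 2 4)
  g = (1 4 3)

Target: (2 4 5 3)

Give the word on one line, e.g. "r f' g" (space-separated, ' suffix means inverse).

  after r: (1 3 2)(4 5)
  after g: (2 4 5 3)

r g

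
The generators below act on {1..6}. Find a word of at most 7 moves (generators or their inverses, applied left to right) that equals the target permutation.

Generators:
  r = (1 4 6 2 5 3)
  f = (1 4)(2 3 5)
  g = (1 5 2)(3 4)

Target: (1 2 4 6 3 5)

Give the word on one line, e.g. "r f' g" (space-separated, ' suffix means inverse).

  after r': (1 3 5 2 6 4)
  after g': (1 4 2 6 3)
  after g': (1 3 2 6 4 5)
  after f: (1 5 4 2 6)
  after r': (1 2 4 6 3 5)

r' g' g' f r'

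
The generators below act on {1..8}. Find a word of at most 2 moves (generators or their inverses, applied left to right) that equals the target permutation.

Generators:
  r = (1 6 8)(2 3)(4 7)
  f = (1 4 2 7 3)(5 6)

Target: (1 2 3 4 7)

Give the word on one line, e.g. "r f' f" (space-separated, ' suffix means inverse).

f f

  after f: (1 4 2 7 3)(5 6)
  after f: (1 2 3 4 7)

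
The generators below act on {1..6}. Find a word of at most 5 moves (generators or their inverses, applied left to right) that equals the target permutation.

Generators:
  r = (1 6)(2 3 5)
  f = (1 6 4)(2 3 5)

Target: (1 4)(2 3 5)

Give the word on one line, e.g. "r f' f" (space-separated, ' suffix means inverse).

r' r' f' r

  after r': (1 6)(2 5 3)
  after r': (2 3 5)
  after f': (1 4 6)
  after r: (1 4)(2 3 5)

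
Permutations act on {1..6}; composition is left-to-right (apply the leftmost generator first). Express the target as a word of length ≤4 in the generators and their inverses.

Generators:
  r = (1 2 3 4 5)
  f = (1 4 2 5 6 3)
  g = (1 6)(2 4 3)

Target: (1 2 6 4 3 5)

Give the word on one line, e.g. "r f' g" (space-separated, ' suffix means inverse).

  after g: (1 6)(2 4 3)
  after g: (2 3 4)
  after f': (1 3)(2 6 5)
  after r': (1 2 6 4 3 5)

g g f' r'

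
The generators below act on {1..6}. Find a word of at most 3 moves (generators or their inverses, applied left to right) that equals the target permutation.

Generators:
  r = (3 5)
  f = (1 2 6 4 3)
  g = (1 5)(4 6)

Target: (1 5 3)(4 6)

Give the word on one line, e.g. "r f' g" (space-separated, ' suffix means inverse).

  after r': (3 5)
  after g': (1 5 3)(4 6)

r' g'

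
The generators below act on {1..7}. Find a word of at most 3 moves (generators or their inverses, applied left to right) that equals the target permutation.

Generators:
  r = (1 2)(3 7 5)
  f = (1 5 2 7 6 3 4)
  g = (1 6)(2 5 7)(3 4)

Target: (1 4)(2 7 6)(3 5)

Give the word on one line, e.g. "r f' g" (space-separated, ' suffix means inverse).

f' g' f

  after f': (1 4 3 6 7 2 5)
  after g': (1 3)(5 6)
  after f: (1 4)(2 7 6)(3 5)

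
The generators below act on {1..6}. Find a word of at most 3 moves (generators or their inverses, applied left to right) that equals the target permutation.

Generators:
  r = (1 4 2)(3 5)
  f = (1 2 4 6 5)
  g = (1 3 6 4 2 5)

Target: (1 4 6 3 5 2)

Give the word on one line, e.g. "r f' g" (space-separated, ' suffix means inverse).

f r'

  after f: (1 2 4 6 5)
  after r': (1 4 6 3 5 2)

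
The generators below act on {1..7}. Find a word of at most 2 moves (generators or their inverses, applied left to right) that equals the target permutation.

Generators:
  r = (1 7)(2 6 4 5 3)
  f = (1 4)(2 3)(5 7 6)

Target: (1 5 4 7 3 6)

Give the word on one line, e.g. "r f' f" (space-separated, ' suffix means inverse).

  after f': (1 4)(2 3)(5 6 7)
  after r: (1 5 4 7 3 6)

f' r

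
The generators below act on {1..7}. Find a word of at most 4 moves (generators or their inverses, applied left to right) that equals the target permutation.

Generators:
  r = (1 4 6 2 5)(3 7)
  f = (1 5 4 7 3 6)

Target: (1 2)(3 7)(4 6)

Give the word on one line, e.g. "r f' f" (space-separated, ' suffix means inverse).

  after f: (1 5 4 7 3 6)
  after r': (1 2 6 5)(3 4)
  after f: (1 2)(3 7)(4 6)

f r' f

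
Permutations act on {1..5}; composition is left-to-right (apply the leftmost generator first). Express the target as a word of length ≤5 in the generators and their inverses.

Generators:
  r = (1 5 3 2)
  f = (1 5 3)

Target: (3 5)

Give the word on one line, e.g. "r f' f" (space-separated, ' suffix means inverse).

r f r r

  after r: (1 5 3 2)
  after f: (1 3 2 5)
  after r: (1 2 3)
  after r: (3 5)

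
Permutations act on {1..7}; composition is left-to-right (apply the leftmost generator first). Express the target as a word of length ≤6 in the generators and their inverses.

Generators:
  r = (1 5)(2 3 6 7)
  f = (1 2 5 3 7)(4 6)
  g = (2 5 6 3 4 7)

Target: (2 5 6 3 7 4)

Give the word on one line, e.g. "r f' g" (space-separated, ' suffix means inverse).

  after f: (1 2 5 3 7)(4 6)
  after r': (1 7 5 2)(3 6 4)
  after f: (3 4 7)
  after g: (2 5 6 3 7 4)

f r' f g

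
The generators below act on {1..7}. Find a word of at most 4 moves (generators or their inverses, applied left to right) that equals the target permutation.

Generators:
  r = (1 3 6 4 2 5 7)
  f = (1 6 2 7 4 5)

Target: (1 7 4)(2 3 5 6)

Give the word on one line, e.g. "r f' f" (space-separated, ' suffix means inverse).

  after r: (1 3 6 4 2 5 7)
  after f': (1 3)(2 4 6 7 5)
  after r': (2 6 5 4 3 7)
  after r': (1 7 4)(2 3 5 6)

r f' r' r'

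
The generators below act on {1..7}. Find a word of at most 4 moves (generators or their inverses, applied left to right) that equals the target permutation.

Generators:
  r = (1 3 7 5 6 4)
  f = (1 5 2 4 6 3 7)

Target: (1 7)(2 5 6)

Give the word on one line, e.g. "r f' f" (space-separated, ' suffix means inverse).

r' f r' r'

  after r': (1 4 6 5 7 3)
  after f: (1 6 2 4 3 5)
  after r': (1 5 4)(2 6)(3 7)
  after r': (1 7)(2 5 6)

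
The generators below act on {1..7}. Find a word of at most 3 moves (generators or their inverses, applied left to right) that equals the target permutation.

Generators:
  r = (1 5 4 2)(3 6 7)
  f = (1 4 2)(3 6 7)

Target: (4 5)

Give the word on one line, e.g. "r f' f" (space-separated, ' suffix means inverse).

f' r

  after f': (1 2 4)(3 7 6)
  after r: (4 5)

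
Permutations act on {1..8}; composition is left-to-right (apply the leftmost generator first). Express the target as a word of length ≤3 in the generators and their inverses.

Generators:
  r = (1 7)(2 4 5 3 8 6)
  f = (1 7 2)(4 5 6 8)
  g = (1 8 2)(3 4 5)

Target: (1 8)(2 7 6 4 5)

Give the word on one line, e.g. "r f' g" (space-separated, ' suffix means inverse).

  after f: (1 7 2)(4 5 6 8)
  after r': (2 7 6 3 5 8)
  after g: (1 8)(2 7 6 4 5)

f r' g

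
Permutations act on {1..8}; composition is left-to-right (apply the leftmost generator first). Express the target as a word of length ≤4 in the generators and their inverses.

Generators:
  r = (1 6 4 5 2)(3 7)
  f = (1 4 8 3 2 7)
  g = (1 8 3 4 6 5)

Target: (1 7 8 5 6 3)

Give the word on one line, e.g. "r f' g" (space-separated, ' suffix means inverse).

  after r': (1 2 5 4 6)(3 7)
  after f': (1 3 2 5)(4 6 7 8)
  after r: (1 7 8 5 6 3)

r' f' r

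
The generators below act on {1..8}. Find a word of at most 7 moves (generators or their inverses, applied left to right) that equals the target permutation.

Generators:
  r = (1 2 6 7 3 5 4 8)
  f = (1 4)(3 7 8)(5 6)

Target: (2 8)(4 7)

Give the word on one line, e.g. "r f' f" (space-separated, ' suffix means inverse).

  after r': (1 8 4 5 3 7 6 2)
  after f': (1 7 5 8)(2 4 6)
  after f': (1 3 8 4 5 7 6 2)
  after f': (1 8)(2 4 6)(3 7 5)
  after r: (2 8)(4 7)

r' f' f' f' r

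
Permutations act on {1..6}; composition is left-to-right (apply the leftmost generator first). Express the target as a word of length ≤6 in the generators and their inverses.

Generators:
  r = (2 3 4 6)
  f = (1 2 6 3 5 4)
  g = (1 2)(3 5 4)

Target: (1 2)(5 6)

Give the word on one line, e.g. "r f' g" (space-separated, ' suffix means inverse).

g' f g r

  after g': (1 2)(3 4 5)
  after f: (1 6 3)
  after g: (1 6 5 4 3 2)
  after r: (1 2)(5 6)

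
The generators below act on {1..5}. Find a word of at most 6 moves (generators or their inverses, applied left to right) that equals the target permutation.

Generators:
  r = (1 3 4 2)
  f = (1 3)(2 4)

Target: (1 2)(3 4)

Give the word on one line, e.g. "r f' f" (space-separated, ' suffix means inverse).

f r f' r' f'

  after f: (1 3)(2 4)
  after r: (1 4)
  after f': (1 2 4 3)
  after r': (1 4)(2 3)
  after f': (1 2)(3 4)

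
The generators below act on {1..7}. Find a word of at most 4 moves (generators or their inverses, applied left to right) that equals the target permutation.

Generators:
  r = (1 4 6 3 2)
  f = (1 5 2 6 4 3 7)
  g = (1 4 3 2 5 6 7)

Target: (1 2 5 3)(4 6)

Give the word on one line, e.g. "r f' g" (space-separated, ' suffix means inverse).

  after g': (1 7 6 5 2 3 4)
  after f: (2 7 4 5 6)
  after f: (1 5 4 2)(3 7)
  after f: (1 2 5 3)(4 6)

g' f f f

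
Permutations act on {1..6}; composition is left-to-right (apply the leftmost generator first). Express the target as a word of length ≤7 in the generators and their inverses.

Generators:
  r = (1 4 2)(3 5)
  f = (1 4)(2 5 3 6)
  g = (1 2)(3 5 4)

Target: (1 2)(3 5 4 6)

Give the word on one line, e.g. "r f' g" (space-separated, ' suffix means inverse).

  after g: (1 2)(3 5 4)
  after f: (1 5)(2 4 6)
  after r': (1 3 5 2)(4 6)
  after g': (1 4 6 5)
  after r: (1 2)(3 5 4 6)

g f r' g' r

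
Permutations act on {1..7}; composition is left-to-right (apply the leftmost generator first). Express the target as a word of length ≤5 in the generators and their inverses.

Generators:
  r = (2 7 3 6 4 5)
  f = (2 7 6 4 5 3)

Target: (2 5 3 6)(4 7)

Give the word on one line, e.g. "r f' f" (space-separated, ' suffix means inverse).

f r' f' f'

  after f: (2 7 6 4 5 3)
  after r': (3 5 7)
  after f': (2 3 4 6 7 5)
  after f': (2 5 3 6)(4 7)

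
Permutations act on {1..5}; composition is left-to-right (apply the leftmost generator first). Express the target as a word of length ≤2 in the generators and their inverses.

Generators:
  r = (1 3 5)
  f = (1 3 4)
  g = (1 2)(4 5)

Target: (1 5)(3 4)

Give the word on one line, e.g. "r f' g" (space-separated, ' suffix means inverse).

  after r': (1 5 3)
  after f': (1 5)(3 4)

r' f'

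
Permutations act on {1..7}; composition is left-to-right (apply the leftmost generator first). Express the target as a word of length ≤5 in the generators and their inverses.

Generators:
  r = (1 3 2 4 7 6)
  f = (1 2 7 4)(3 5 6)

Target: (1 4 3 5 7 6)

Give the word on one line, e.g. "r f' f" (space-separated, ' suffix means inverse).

f' f' r'

  after f': (1 4 7 2)(3 6 5)
  after f': (1 7)(2 4)(3 5 6)
  after r': (1 4 3 5 7 6)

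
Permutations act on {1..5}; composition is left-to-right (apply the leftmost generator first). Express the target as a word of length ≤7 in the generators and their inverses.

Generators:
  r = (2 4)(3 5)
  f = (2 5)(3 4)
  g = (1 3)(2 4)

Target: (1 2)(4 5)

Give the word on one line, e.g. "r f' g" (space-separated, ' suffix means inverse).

  after g: (1 3)(2 4)
  after f': (1 4 5 2 3)
  after g': (1 2)(4 5)
  after f: (1 5 3 4 2)
  after f: (1 2)(4 5)

g f' g' f f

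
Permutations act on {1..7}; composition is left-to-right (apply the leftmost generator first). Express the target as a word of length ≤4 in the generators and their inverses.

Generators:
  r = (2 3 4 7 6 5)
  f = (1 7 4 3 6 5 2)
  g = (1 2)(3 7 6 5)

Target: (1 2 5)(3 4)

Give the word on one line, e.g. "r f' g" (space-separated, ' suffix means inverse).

r g'

  after r: (2 3 4 7 6 5)
  after g': (1 2 5)(3 4)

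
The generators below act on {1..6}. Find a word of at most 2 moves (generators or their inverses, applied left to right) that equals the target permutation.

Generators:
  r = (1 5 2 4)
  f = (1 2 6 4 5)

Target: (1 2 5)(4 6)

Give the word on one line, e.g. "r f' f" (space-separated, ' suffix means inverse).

f' r

  after f': (1 5 4 6 2)
  after r: (1 2 5)(4 6)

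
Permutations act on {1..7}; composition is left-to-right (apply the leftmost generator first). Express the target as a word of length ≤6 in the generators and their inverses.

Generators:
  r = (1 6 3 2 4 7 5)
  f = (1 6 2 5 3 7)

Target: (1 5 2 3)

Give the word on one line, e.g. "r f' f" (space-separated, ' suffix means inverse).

r' r' f r'

  after r': (1 5 7 4 2 3 6)
  after r': (1 7 2 6 5 4 3)
  after f: (3 6)(4 7 5)
  after r': (1 5 2 3)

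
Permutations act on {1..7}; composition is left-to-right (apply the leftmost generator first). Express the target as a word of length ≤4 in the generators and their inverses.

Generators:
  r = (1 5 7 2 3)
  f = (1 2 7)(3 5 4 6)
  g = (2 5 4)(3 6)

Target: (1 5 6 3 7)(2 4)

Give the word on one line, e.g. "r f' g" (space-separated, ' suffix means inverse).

r' r' g

  after r': (1 3 2 7 5)
  after r': (1 2 5 3 7)
  after g: (1 5 6 3 7)(2 4)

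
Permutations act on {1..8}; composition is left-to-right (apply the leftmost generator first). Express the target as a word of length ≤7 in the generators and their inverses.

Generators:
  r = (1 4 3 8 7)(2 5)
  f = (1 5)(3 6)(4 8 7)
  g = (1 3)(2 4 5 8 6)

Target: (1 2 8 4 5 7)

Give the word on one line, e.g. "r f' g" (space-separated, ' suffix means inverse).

  after f': (1 5)(3 6)(4 7 8)
  after g: (1 8 5 3 2 4 7 6)
  after r': (1 3 5 4 8 2)(6 7)
  after f': (1 6 8 2 5 7 3)
  after g: (1 2 8 4 5 7)

f' g r' f' g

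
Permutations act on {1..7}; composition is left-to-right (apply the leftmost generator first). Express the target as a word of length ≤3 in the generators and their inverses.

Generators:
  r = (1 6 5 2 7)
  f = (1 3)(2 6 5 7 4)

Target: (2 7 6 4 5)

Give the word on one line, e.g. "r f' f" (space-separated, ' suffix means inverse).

f' f'

  after f': (1 3)(2 4 7 5 6)
  after f': (2 7 6 4 5)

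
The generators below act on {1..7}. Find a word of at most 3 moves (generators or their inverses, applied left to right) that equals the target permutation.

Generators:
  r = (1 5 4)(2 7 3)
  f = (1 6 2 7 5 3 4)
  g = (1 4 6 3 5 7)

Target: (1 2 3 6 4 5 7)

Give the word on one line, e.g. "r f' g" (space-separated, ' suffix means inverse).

  after r: (1 5 4)(2 7 3)
  after f': (1 7 5 3 6)
  after r': (1 2 3 6 4 5 7)

r f' r'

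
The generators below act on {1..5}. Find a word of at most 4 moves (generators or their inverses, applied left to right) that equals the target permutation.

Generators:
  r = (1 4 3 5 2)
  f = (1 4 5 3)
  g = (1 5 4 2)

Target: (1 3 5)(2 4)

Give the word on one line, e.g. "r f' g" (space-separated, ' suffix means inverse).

r f g' f'

  after r: (1 4 3 5 2)
  after f: (1 5 2 4)
  after g': (2 5 4)
  after f': (1 3 5)(2 4)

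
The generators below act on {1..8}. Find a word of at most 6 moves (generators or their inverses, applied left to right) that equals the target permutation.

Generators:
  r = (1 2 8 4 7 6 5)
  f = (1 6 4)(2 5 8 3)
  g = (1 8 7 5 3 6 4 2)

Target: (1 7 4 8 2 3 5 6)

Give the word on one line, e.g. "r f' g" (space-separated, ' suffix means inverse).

g' r' r' f g

  after g': (1 2 4 6 3 5 7 8)
  after r': (2 8 5 4 7)(3 6)
  after r': (1 5 8 6 3 7)
  after f: (1 8 4)(2 5 3 7 6)
  after g: (1 7 4 8 2 3 5 6)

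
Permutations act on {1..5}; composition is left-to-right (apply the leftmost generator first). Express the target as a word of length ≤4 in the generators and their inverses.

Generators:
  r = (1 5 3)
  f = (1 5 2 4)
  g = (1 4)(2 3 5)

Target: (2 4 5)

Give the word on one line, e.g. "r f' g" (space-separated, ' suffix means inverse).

g' g' g' f

  after g': (1 4)(2 5 3)
  after g': (2 3 5)
  after g': (1 4)
  after f: (2 4 5)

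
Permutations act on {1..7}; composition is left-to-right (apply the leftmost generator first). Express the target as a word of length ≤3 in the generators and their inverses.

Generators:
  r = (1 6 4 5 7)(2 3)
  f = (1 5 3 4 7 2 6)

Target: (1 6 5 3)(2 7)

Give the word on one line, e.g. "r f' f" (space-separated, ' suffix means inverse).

  after f: (1 5 3 4 7 2 6)
  after r': (1 4 5 2)(3 6 7)
  after r': (1 6 5 3)(2 7)

f r' r'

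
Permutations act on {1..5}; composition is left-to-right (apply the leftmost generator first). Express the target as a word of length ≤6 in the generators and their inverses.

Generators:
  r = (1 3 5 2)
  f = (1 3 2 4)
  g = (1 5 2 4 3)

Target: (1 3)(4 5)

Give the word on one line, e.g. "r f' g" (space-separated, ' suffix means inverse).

  after f': (1 4 2 3)
  after g: (1 3 5 2)
  after g: (2 5 4 3)
  after r: (1 3)(4 5)

f' g g r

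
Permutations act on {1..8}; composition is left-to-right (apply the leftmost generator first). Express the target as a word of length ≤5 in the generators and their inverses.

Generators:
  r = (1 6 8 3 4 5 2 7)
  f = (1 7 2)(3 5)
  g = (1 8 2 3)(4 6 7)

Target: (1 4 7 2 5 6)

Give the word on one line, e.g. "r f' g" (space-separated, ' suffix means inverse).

g' f' r f' g

  after g': (1 3 2 8)(4 7 6)
  after f': (1 5 3 7 6 4)(2 8)
  after r: (1 2 3)(4 6 5)(7 8)
  after f': (1 7 8)(2 5 4 6 3)
  after g: (1 4 7 2 5 6)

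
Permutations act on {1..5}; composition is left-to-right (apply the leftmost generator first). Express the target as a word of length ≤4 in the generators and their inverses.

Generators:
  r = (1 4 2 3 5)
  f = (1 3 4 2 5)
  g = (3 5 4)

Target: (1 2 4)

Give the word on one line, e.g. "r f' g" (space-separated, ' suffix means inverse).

  after r': (1 5 3 2 4)
  after f: (3 5 4)
  after r: (1 4 5 2 3)
  after f: (1 2 4)

r' f r f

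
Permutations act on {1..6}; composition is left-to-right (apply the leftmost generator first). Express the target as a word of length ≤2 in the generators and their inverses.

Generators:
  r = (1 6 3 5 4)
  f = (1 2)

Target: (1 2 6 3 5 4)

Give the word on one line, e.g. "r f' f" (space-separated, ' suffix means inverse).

f' r

  after f': (1 2)
  after r: (1 2 6 3 5 4)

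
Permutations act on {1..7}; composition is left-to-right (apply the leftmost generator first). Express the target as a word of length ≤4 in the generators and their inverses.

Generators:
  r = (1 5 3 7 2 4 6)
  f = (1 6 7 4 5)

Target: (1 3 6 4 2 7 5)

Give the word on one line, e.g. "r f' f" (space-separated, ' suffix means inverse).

f' r f'

  after f': (1 5 4 7 6)
  after r: (1 3 7)(2 4)(5 6)
  after f': (1 3 6 4 2 7 5)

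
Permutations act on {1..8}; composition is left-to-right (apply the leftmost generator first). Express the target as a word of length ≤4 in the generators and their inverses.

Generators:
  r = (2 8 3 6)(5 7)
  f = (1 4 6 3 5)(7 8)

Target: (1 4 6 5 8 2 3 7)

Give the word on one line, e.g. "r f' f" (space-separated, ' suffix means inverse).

r' f

  after r': (2 6 3 8)(5 7)
  after f: (1 4 6 5 8 2 3 7)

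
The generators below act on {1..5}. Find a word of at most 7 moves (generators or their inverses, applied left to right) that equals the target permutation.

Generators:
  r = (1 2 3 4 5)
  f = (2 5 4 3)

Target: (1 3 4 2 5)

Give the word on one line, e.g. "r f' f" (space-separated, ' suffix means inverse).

  after r': (1 5 4 3 2)
  after f: (1 4 2)(3 5)
  after r': (1 3 4)(2 5)
  after f: (1 2 4)
  after r: (1 3 4 2 5)

r' f r' f r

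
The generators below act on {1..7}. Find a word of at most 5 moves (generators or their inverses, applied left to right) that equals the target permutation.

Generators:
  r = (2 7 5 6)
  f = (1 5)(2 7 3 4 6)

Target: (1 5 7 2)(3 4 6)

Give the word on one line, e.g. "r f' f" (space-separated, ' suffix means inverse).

r' r' f

  after r': (2 6 5 7)
  after r': (2 5)(6 7)
  after f: (1 5 7 2)(3 4 6)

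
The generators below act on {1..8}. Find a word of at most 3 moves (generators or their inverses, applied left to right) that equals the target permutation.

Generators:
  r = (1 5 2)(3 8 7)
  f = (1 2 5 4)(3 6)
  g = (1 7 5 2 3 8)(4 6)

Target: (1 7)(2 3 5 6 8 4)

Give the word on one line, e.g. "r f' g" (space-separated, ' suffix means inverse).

  after r': (1 2 5)(3 7 8)
  after f': (3 7 8 6)(4 5)
  after g: (1 7)(2 3 5 6 8 4)

r' f' g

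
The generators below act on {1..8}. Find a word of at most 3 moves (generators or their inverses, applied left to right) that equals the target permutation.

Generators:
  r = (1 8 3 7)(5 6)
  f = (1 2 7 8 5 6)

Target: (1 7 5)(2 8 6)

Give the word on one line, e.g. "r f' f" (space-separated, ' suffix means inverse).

  after f: (1 2 7 8 5 6)
  after f: (1 7 5)(2 8 6)

f f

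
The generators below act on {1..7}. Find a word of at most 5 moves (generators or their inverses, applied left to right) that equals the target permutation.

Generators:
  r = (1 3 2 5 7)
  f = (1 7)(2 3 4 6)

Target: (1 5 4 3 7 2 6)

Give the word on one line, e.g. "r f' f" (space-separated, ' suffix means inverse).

r' f' f' r'

  after r': (1 7 5 2 3)
  after f': (3 7 5 6 4)
  after f': (1 7 5 4 2 6 3)
  after r': (1 5 4 3 7 2 6)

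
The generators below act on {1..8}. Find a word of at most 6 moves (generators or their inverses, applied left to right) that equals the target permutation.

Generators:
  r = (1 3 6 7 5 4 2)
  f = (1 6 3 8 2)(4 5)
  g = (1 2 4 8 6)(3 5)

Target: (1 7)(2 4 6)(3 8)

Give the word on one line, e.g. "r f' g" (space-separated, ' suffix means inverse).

  after f': (1 2 8 3 6)(4 5)
  after r': (1 4 7 6 2 8)
  after f: (1 5 4 7 3 8 6)
  after r': (1 7)(2 4 6)(3 8)

f' r' f r'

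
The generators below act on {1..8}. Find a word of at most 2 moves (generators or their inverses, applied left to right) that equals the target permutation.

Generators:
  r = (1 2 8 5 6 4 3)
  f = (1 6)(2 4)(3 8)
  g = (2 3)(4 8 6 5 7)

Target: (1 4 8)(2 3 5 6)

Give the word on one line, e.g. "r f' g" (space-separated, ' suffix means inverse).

f' r

  after f': (1 6)(2 4)(3 8)
  after r: (1 4 8)(2 3 5 6)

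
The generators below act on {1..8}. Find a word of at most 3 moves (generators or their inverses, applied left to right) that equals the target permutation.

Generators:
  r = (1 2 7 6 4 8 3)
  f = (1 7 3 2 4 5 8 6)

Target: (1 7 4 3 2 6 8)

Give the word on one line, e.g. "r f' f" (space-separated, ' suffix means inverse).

  after r: (1 2 7 6 4 8 3)
  after r: (1 7 4 3 2 6 8)

r r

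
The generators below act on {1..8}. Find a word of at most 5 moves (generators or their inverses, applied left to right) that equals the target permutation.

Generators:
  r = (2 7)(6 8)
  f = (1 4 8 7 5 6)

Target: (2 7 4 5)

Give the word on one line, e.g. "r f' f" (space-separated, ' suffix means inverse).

r f' r f' f'

  after r: (2 7)(6 8)
  after f': (1 6 4)(2 8 5 7)
  after r: (1 8 5 2 6 4)
  after f': (1 4 6)(2 5)(7 8)
  after f': (2 7 4 5)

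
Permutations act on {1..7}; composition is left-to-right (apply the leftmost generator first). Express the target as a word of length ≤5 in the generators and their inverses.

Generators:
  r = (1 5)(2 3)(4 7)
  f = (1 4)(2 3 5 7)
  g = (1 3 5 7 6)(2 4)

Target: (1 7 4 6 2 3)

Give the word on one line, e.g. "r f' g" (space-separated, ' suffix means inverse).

r' f g f' g'

  after r': (1 5)(2 3)(4 7)
  after f: (1 7)(2 5 4)
  after g: (1 6)(2 7 3 5)
  after f': (1 6 4)(2 5 7)
  after g': (1 7 4 6 2 3)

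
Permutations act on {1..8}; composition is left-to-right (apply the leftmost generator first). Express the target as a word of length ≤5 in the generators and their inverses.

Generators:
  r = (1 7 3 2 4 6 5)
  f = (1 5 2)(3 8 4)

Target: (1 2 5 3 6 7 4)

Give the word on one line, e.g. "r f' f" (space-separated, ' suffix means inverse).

r r r

  after r: (1 7 3 2 4 6 5)
  after r: (1 3 4 5 7 2 6)
  after r: (1 2 5 3 6 7 4)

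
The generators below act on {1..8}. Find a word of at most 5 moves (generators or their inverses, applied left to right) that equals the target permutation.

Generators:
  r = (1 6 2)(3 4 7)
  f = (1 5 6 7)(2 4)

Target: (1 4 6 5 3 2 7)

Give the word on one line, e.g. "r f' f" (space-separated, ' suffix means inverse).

f' f' r' r' f'

  after f': (1 7 6 5)(2 4)
  after f': (1 6)(5 7)
  after r': (2 6)(3 7 5 4)
  after r': (1 2)(3 4 7 5)
  after f': (1 4 6 5 3 2 7)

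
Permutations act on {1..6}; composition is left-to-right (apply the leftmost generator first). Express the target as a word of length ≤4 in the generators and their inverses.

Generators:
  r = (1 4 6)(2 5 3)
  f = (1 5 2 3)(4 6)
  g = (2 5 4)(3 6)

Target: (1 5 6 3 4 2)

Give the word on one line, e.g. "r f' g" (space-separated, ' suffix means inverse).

  after f: (1 5 2 3)(4 6)
  after f: (1 2)(3 5)
  after g: (1 5 6 3 4 2)

f f g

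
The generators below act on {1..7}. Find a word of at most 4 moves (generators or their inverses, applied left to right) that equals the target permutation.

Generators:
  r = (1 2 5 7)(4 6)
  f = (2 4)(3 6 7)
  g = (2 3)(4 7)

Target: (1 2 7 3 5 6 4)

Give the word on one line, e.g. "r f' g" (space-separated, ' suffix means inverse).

  after g: (2 3)(4 7)
  after r: (1 2 3 5 7 6 4)
  after f: (1 4)(2 6)(3 5)
  after f: (1 2 7 3 5 6 4)

g r f f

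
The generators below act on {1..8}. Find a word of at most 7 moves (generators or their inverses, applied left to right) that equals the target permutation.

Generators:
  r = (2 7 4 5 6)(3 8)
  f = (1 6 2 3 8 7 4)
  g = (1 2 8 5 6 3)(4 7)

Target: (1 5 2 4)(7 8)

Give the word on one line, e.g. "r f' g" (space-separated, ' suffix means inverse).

f' g' r' r' g'

  after f': (1 4 7 8 3 2 6)
  after g': (1 7 2 5 8 6 3)
  after r': (1 2 4 7 6 8 5 3)
  after r': (1 6 3)(2 7 5 8 4)
  after g': (1 5 2 4)(7 8)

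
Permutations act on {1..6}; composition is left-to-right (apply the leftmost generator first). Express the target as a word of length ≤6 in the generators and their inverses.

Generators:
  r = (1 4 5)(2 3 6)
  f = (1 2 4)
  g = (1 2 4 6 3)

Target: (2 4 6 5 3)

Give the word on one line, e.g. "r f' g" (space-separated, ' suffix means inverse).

  after g': (1 3 6 4 2)
  after r: (1 6 5)(2 4 3)
  after g': (1 4 6 5 3)
  after f: (2 4 6 5 3)

g' r g' f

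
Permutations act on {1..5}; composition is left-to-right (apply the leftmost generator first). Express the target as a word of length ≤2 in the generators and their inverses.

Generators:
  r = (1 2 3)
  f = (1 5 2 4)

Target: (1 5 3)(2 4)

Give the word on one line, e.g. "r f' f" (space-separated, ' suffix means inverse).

  after f: (1 5 2 4)
  after r: (1 5 3)(2 4)

f r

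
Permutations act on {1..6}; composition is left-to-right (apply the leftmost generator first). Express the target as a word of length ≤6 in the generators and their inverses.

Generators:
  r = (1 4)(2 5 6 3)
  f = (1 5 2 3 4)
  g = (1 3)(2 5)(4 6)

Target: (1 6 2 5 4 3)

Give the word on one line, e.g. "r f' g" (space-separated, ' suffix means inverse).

r f r g' f'

  after r: (1 4)(2 5 6 3)
  after f: (4 5 6)
  after r: (1 4 6)(2 5 3)
  after g': (1 6 3 5)
  after f': (1 6 2 5 4 3)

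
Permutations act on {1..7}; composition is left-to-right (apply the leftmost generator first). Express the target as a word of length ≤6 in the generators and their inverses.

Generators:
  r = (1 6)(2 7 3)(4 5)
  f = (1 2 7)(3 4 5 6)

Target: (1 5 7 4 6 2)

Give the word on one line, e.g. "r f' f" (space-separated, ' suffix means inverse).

  after f: (1 2 7)(3 4 5 6)
  after r': (1 3 5)(6 7)
  after f: (1 4 5 2 7 3 6)
  after f: (1 5 7 4 6 2)

f r' f f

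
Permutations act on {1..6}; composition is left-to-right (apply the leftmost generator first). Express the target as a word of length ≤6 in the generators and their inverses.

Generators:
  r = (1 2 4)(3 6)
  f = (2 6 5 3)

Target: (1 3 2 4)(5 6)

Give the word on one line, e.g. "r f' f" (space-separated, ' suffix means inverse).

  after r: (1 2 4)(3 6)
  after f: (1 6 2 4)(3 5)
  after f: (1 5 2 4)
  after f: (1 3 2 4)(5 6)

r f f f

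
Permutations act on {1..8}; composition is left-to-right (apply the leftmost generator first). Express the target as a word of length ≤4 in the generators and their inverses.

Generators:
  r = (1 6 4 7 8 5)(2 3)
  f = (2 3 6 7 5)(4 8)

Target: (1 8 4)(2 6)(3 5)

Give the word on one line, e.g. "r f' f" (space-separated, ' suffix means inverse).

  after f: (2 3 6 7 5)(4 8)
  after r: (1 6 8 7)(3 4 5)
  after r: (1 4)(2 3 7 6 5)
  after f: (1 8 4)(2 6)(3 5)

f r r f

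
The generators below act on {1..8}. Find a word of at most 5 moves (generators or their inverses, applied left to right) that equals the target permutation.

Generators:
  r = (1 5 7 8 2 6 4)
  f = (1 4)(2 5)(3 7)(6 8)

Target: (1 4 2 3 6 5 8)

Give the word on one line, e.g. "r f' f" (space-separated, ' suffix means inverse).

f r f

  after f: (1 4)(2 5)(3 7)(6 8)
  after r: (2 7 3 8 4 5 6)
  after f: (1 4 2 3 6 5 8)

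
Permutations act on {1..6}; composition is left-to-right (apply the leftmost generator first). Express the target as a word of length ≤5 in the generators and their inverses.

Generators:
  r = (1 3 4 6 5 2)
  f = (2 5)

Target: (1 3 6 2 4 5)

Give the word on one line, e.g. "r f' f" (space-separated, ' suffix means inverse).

r' f r' r' r'

  after r': (1 2 5 6 4 3)
  after f: (1 5 6 4 3)
  after r': (1 6 3 2 5 4)
  after r': (1 4 2 6)(3 5)
  after r': (1 3 6 2 4 5)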